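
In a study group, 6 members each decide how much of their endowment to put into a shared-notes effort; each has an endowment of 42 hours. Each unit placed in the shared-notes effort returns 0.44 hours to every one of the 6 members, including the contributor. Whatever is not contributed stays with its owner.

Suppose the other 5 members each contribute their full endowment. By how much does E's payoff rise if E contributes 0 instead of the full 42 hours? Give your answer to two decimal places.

Switching from a contribution of 42 to 0 lets E keep an extra 42 hours, but lowers the shared-notes effort by 42, which costs E their own share of that drop: 0.44 × 42 = 18.48.
Net gain = 42 − 18.48 = 23.52. The private return per contributed unit (0.44) is below 1, so free-riding is indeed the best response regardless of what the others do.

23.52 hours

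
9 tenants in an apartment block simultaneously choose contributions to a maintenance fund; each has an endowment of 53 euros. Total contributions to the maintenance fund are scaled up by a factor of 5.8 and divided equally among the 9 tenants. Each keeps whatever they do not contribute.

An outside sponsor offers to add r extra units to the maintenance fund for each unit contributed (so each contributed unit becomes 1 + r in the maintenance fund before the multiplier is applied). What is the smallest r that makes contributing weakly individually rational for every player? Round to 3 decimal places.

With matching at rate r, one contributed unit becomes (1 + r) in the maintenance fund and returns 5.8 × (1 + r) / 9 to the contributor.
Setting this equal to 1: 1 + r = 9/5.8 = 1.5517.
So the minimum matching rate is r = 1.5517 − 1 = 0.552.

0.552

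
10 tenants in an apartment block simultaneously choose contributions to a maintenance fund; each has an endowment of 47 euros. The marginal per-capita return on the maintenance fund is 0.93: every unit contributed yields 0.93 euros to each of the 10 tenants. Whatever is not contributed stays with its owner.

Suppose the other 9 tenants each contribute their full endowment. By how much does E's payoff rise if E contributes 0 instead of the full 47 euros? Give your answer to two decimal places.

3.29 euros

Switching from a contribution of 47 to 0 lets E keep an extra 47 euros, but lowers the maintenance fund by 47, which costs E their own share of that drop: 0.93 × 47 = 43.71.
Net gain = 47 − 43.71 = 3.29. The private return per contributed unit (0.93) is below 1, so free-riding is indeed the best response regardless of what the others do.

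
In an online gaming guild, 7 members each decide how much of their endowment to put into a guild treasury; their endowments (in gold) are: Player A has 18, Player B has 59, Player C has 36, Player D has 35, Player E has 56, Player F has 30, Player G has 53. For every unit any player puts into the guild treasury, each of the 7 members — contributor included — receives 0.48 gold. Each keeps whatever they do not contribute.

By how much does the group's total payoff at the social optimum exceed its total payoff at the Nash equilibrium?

677.32 gold

The private return per contributed unit is 0.48 < 1 for everyone, so the Nash equilibrium is zero contribution and the group total is Σ E_j = 18 + 59 + 36 + 35 + 56 + 30 + 53 = 287.
Each contributed unit returns 3.360 to the group, so the social optimum is full contribution by everyone: group total = 3.360 × 287 = 964.32.
Efficiency loss = (3.360 − 1) × 287 = 677.32.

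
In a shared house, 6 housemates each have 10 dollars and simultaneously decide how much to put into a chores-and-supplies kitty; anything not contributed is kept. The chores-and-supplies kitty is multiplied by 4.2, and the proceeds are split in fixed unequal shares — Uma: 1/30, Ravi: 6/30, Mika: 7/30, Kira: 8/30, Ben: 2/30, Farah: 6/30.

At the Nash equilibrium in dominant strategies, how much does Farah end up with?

A player with share s gets back 4.2·s per unit contributed, so full contribution is dominant for anyone with s > 1/4.2 = 0.2381 and zero contribution is dominant for anyone below.
Kira alone (share 8/30) is above the threshold, contributing 10; the remaining 5 contribute 0. Total contributed: 10.
Farah keeps 10 and receives 4.2 × 10 × 6/30 = 8.40 from the chores-and-supplies kitty, for a payoff of 18.40.

18.40 dollars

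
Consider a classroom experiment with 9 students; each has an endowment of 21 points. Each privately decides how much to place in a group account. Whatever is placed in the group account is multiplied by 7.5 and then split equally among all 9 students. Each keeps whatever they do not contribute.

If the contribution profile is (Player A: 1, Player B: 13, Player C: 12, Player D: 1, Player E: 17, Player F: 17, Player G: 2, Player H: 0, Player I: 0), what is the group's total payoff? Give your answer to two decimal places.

598.50 points

Total contributed: 1 + 13 + 12 + 1 + 17 + 17 + 2 + 0 + 0 = 63; total kept: 9 × 21 − 63 = 126.
The group account pays out 7.5 × 63 = 472.50 in aggregate.
Group total = 126 + 472.50 = 598.50.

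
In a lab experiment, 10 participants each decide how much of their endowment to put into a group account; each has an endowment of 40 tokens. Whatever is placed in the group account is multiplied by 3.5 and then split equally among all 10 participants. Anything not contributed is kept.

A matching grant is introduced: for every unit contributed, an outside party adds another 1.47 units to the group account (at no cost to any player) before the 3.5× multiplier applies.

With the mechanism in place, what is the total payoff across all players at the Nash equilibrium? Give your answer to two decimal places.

400.00 tokens

With the mechanism, a contributed unit returns 3.5 × 2.47 / 10 = 0.8645 per unit of net cost — still below 1 — so contributing 0 remains dominant for every player.
Everyone keeps their endowment and the group total is 10 × 40 = 400.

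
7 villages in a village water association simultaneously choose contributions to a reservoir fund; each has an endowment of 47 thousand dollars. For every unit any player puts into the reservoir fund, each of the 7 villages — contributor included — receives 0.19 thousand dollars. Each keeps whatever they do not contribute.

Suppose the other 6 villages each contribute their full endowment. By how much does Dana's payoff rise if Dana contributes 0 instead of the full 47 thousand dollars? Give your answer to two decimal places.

38.07 thousand dollars

Switching from a contribution of 47 to 0 lets Dana keep an extra 47 thousand dollars, but lowers the reservoir fund by 47, which costs Dana their own share of that drop: 0.19 × 47 = 8.93.
Net gain = 47 − 8.93 = 38.07. The private return per contributed unit (0.19) is below 1, so free-riding is indeed the best response regardless of what the others do.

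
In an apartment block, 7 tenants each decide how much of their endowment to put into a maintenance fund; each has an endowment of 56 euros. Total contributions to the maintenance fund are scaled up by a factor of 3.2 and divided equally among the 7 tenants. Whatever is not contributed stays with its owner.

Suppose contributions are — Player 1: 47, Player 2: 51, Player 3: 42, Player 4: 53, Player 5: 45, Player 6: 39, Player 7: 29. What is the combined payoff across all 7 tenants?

1065.20 euros

Total contributed: 47 + 51 + 42 + 53 + 45 + 39 + 29 = 306; total kept: 7 × 56 − 306 = 86.
The maintenance fund pays out 3.2 × 306 = 979.20 in aggregate.
Group total = 86 + 979.20 = 1065.20.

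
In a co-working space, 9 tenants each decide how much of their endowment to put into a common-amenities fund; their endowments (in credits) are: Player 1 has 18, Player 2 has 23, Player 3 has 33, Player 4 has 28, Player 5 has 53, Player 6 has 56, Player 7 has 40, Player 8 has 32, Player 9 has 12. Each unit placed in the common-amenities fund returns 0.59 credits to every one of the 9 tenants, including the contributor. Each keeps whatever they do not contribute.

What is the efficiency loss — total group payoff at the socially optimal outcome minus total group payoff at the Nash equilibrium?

The private return per contributed unit is 0.59 < 1 for everyone, so the Nash equilibrium is zero contribution and the group total is Σ E_j = 18 + 23 + 33 + 28 + 53 + 56 + 40 + 32 + 12 = 295.
Each contributed unit returns 5.310 to the group, so the social optimum is full contribution by everyone: group total = 5.310 × 295 = 1566.45.
Efficiency loss = (5.310 − 1) × 295 = 1271.45.

1271.45 credits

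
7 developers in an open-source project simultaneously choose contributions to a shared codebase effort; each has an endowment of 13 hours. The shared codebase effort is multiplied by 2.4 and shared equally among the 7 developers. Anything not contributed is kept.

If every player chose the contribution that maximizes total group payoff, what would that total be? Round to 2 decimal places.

Each contributed unit returns 2.400 to the group as a whole (0.3429 to each of 7 players), which exceeds 1, so the social optimum is full contribution: group total = 2.400 × 91 = 218.40.

218.40 hours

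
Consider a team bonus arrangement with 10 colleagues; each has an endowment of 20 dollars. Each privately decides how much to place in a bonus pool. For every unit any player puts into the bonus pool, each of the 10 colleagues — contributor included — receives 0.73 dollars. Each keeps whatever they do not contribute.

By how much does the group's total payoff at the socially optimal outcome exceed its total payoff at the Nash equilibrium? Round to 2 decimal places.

1260.00 dollars

The private return per contributed unit is 0.73 < 1, so contributing 0 is dominant for every player. At the Nash equilibrium everyone keeps their 20, and the group total is 10 × 20 = 200.
Each contributed unit returns 7.300 to the group as a whole (0.73 to each of 10 players), which exceeds 1, so the social optimum is full contribution: group total = 7.300 × 200 = 1460.00.
Efficiency loss = 1460.00 − 200 = 1260.00.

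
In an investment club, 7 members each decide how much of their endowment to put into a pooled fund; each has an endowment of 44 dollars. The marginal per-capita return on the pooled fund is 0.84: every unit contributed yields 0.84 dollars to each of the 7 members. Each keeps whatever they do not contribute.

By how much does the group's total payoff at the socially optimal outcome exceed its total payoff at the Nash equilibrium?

The private return per contributed unit is 0.84 < 1, so contributing 0 is dominant for every player. At the Nash equilibrium everyone keeps their 44, and the group total is 7 × 44 = 308.
Each contributed unit returns 5.880 to the group as a whole (0.84 to each of 7 players), which exceeds 1, so the social optimum is full contribution: group total = 5.880 × 308 = 1811.04.
Efficiency loss = 1811.04 − 308 = 1503.04.

1503.04 dollars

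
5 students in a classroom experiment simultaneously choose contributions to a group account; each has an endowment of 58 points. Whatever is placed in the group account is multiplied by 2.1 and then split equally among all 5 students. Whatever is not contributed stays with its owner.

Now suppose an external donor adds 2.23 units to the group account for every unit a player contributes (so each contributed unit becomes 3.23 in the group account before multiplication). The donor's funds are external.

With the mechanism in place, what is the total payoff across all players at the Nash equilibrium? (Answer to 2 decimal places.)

1967.07 points

Under the mechanism each unit contributed yields 2.1 × 3.23 / 5 = 1.3566 back to its contributor per unit of net cost, which exceeds 1, making full contribution the dominant choice for everyone.
So the Nash equilibrium is full contribution by all 5; the group earns 2.1 × 3.23 × 290 = 1967.07.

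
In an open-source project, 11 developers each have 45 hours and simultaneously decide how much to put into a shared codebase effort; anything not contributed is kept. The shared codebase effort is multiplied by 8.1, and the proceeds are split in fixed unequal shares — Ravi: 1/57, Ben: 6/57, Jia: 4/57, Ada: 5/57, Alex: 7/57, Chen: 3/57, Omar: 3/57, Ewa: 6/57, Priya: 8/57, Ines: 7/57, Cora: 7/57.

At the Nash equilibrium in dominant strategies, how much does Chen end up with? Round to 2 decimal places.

A player with share s gets back 8.1·s per unit contributed, so full contribution is dominant for anyone with s > 1/8.1 = 0.1235 and zero contribution is dominant for anyone below.
Only Priya (8/57) clears that bar, contributing 45; the remaining 10 contribute 0. Total contributed: 45.
Chen keeps 45 and receives 8.1 × 45 × 3/57 = 19.18 from the shared codebase effort, for a payoff of 64.18.

64.18 hours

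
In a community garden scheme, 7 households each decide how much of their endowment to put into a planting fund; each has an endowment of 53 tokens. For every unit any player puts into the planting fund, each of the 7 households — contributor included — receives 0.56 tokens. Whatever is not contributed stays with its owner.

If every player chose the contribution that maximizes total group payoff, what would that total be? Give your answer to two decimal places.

Each contributed unit returns 3.920 to the group as a whole (0.56 to each of 7 players), which exceeds 1, so the social optimum is full contribution: group total = 3.920 × 371 = 1454.32.

1454.32 tokens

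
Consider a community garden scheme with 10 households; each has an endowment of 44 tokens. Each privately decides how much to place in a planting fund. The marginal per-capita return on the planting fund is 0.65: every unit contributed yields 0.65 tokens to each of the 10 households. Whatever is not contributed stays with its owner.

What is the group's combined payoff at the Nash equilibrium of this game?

440.00 tokens

The private return per contributed unit is 0.65 < 1, so contributing 0 is dominant for every player. At the Nash equilibrium everyone keeps their 44, and the group total is 10 × 44 = 440.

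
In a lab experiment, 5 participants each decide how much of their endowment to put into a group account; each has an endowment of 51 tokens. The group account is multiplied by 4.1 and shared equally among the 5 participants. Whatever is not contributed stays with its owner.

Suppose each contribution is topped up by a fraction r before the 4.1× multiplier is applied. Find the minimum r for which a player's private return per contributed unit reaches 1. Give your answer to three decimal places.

With matching at rate r, one contributed unit becomes (1 + r) in the group account and returns 4.1 × (1 + r) / 5 to the contributor.
Setting this equal to 1: 1 + r = 5/4.1 = 1.2195.
So the minimum matching rate is r = 1.2195 − 1 = 0.220.

0.220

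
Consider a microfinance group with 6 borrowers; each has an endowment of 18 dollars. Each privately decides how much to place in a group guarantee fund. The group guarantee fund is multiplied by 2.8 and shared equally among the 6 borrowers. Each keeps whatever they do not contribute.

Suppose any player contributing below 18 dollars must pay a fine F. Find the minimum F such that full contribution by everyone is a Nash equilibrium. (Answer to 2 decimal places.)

Given the others contribute fully, the best deviation is to contribute 0 (any partial contribution still incurs the fine and gives up units whose private return 0.4667 is below 1).
Deviating from 18 to 0 saves 18 dollars but forfeits the deviator's share of the drop in the group guarantee fund: 2.8/6 × 18 = 8.40.
So the deviation gain is 18 − 8.40 = 9.60, and the fine must be at least 9.60 dollars to wipe it out.

9.60 dollars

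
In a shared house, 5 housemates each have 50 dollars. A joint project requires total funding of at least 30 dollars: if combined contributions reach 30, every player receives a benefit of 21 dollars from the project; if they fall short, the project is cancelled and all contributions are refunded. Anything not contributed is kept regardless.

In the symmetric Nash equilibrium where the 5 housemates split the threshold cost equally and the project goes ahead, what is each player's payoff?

65 dollars

Equal share of the threshold: 30/5 = 6.
At this profile no one gains by cutting their contribution: any cut drops the total below 30, the project is cancelled, contributions are refunded, and the deviator ends with 50, which is less than 50 − 6 + 21 = 65. Contributing more than 6 just wastes the excess. So contributing exactly 6 is a best response.
Each player's payoff: 50 − 6 + 21 = 65.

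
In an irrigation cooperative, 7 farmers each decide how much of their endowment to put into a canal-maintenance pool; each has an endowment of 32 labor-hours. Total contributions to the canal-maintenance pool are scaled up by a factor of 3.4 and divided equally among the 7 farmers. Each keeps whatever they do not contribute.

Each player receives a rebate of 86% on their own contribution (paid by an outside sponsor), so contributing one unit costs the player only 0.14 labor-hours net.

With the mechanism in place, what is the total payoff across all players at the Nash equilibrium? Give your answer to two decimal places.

Under the mechanism each unit contributed yields (3.4/7) / 0.14 = 3.4694 back to its contributor per unit of net cost, which exceeds 1, making full contribution the dominant choice for everyone.
So the Nash equilibrium is full contribution by all 7; the group earns 7 × (32 × 0.86 + 3.4 × 32) = 954.24.

954.24 labor-hours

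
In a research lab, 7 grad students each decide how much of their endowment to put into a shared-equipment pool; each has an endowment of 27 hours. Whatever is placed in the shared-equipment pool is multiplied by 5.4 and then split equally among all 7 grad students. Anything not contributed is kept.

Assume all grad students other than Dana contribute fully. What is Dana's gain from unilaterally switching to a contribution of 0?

Switching from a contribution of 27 to 0 lets Dana keep an extra 27 hours, but lowers the shared-equipment pool by 27, which costs Dana their own share of that drop: 5.4/7 × 27 = 20.83.
Net gain = 27 − 20.83 = 6.17. The private return per contributed unit (0.7714) is below 1, so free-riding is indeed the best response regardless of what the others do.

6.17 hours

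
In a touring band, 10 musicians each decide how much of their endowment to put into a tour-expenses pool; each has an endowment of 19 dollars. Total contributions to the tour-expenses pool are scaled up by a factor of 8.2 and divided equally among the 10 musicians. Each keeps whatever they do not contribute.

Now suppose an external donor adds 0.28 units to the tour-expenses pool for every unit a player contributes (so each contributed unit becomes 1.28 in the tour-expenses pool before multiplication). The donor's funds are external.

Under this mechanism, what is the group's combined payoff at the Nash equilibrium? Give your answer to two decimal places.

With the mechanism, a contributed unit returns 8.2 × 1.28 / 10 = 1.0496 per unit of net cost to the contributor — now above 1 — so contributing fully is weakly dominant for every player.
So the Nash equilibrium is full contribution by all 10; the group earns 8.2 × 1.28 × 190 = 1994.24.

1994.24 dollars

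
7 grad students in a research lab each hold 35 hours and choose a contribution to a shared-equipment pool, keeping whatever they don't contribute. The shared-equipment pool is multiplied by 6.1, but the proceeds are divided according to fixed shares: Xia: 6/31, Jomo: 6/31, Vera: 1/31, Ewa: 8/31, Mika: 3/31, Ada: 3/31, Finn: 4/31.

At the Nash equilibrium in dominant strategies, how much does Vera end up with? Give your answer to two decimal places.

A player with share s gets back 6.1·s per unit contributed, so full contribution is dominant for anyone with s > 1/6.1 = 0.1639 and zero contribution is dominant for anyone below.
Xia, Jomo and Ewa are above the threshold, contributing 35 each; the remaining 4 contribute 0. Total contributed: 105.
Vera keeps 35 and receives 6.1 × 105 × 1/31 = 20.66 from the shared-equipment pool, for a payoff of 55.66.

55.66 hours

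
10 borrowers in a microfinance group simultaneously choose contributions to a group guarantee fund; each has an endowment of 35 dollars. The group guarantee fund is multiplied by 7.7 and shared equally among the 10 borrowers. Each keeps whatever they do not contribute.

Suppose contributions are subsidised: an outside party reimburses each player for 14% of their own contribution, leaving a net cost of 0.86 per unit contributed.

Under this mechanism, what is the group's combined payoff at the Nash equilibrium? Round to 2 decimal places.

350.00 dollars

Even with the mechanism, each unit contributed returns only (7.7/10) / 0.86 = 0.8953 per unit of net cost, so contributing nothing is still dominant.
Everyone keeps their endowment and the group total is 10 × 35 = 350.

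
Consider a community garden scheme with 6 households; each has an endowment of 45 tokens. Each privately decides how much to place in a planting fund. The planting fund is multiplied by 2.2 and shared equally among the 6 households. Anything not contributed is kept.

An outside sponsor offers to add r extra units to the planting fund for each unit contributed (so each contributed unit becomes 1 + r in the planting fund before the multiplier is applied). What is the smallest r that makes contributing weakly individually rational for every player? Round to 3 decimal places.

With matching at rate r, one contributed unit becomes (1 + r) in the planting fund and returns 2.2 × (1 + r) / 6 to the contributor.
Setting this equal to 1: 1 + r = 6/2.2 = 2.7273.
So the minimum matching rate is r = 2.7273 − 1 = 1.727.

1.727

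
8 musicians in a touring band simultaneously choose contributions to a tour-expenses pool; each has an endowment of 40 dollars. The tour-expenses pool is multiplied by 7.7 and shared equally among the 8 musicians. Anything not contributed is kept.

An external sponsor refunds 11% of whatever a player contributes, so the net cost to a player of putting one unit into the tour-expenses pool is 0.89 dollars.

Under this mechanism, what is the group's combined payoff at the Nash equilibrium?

Under the mechanism each unit contributed yields (7.7/8) / 0.89 = 1.0815 back to its contributor per unit of net cost, which exceeds 1, making full contribution the dominant choice for everyone.
So the Nash equilibrium is full contribution by all 8; the group earns 8 × (40 × 0.11 + 7.7 × 40) = 2499.20.

2499.20 dollars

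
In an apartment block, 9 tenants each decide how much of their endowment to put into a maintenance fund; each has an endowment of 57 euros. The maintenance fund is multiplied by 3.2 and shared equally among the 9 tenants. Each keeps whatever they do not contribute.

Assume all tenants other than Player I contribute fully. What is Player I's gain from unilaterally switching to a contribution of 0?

36.73 euros

Switching from a contribution of 57 to 0 lets Player I keep an extra 57 euros, but lowers the maintenance fund by 57, which costs Player I their own share of that drop: 3.2/9 × 57 = 20.27.
Net gain = 57 − 20.27 = 36.73. The private return per contributed unit (0.3556) is below 1, so free-riding is indeed the best response regardless of what the others do.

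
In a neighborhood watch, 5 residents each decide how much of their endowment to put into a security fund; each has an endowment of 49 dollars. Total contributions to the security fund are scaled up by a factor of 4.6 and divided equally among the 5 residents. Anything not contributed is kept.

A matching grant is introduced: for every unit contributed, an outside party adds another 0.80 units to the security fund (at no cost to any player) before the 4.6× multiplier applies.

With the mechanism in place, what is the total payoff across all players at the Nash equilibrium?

With the mechanism, a contributed unit returns 4.6 × 1.80 / 5 = 1.6560 per unit of net cost to the contributor — now above 1 — so contributing fully is weakly dominant for every player.
At the Nash equilibrium everyone contributes 49. Group total payoff = 4.6 × 1.80 × 245 = 2028.60.

2028.60 dollars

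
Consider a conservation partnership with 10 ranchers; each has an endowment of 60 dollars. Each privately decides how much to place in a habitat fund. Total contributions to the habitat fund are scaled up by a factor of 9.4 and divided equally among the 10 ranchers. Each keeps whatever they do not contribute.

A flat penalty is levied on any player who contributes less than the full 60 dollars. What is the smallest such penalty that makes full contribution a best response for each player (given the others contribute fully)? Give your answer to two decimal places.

Given the others contribute fully, the best deviation is to contribute 0 (any partial contribution still incurs the fine and gives up units whose private return 0.9400 is below 1).
Deviating from 60 to 0 saves 60 dollars but forfeits the deviator's share of the drop in the habitat fund: 9.4/10 × 60 = 56.40.
So the deviation gain is 60 − 56.40 = 3.60, and the fine must be at least 3.60 dollars to wipe it out.

3.60 dollars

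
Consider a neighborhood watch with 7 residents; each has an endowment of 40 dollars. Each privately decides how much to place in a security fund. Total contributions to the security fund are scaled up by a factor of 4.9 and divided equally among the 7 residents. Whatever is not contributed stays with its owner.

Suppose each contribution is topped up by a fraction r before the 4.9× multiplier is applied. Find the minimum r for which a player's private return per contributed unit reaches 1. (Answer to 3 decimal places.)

0.429

With matching at rate r, one contributed unit becomes (1 + r) in the security fund and returns 4.9 × (1 + r) / 7 to the contributor.
Setting this equal to 1: 1 + r = 7/4.9 = 1.4286.
So the minimum matching rate is r = 1.4286 − 1 = 0.429.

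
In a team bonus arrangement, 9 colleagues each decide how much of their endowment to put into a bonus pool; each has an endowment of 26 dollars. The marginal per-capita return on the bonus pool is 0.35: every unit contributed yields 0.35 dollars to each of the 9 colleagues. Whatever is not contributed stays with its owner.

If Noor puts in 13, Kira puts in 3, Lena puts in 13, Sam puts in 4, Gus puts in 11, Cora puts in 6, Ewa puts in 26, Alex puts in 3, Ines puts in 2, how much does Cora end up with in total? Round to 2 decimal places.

48.35 dollars

Total contributed: 13 + 3 + 13 + 4 + 11 + 6 + 26 + 3 + 2 = 81.
Each receives 0.35 × 81 = 28.35 from the bonus pool.
Cora keeps 26 − 6 = 20, so Cora's payoff is 20 + 28.35 = 48.35.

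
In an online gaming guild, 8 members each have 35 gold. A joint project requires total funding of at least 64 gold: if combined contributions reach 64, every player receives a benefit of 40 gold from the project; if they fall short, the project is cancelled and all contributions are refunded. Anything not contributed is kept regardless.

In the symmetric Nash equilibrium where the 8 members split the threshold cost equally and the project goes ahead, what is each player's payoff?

Equal share of the threshold: 64/8 = 8.
At this profile no one gains by cutting their contribution: any cut drops the total below 64, the project is cancelled, contributions are refunded, and the deviator ends with 35, which is less than 35 − 8 + 40 = 67. Contributing more than 8 just wastes the excess. So contributing exactly 8 is a best response.
Each player's payoff: 35 − 8 + 40 = 67.

67 gold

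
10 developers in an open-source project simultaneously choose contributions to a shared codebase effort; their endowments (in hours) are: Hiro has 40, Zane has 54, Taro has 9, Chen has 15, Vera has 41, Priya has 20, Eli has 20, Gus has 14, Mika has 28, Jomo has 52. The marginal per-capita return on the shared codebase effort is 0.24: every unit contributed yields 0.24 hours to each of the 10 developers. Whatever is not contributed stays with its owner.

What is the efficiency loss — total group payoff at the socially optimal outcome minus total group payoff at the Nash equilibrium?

410.20 hours

The private return per contributed unit is 0.24 < 1 for everyone, so the Nash equilibrium is zero contribution and the group total is Σ E_j = 40 + 54 + 9 + 15 + 41 + 20 + 20 + 14 + 28 + 52 = 293.
Each contributed unit returns 2.400 to the group, so the social optimum is full contribution by everyone: group total = 2.400 × 293 = 703.20.
Efficiency loss = (2.400 − 1) × 293 = 410.20.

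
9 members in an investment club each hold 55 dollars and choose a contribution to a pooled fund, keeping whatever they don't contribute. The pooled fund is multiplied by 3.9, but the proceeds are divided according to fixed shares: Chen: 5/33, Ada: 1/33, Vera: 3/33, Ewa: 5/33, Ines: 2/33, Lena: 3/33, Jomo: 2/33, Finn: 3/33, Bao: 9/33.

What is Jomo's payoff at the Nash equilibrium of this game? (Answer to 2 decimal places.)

For player j, contributing a unit is worthwhile iff 3.9 × (j's share) ≥ 1, i.e. iff j's share is at least 0.2564.
The only share above 0.2564 is Bao's 9/33, contributing 55; the remaining 8 contribute 0. Total contributed: 55.
Jomo keeps 55 and receives 3.9 × 55 × 2/33 = 13.00 from the pooled fund, for a payoff of 68.00.

68.00 dollars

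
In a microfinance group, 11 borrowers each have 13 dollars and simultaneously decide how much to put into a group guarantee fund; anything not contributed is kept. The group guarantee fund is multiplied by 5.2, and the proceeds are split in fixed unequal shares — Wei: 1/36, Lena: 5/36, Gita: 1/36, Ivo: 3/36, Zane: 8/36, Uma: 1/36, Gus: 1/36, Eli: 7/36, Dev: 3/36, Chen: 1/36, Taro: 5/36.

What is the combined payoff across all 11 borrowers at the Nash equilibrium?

252.20 dollars

A player with share s gets back 5.2·s per unit contributed, so full contribution is dominant for anyone with s > 1/5.2 = 0.1923 and zero contribution is dominant for anyone below.
Zane and Eli are above the threshold, contributing 13 each; the remaining 9 contribute 0. Total contributed: 26.
The group guarantee fund pays out 5.2 × 26 = 135.20 in total (split across the unequal shares, but the aggregate is all that matters for the group sum).
The 9 free-riders keep 13 each, adding 117. Group total = 117 + 135.20 = 252.20.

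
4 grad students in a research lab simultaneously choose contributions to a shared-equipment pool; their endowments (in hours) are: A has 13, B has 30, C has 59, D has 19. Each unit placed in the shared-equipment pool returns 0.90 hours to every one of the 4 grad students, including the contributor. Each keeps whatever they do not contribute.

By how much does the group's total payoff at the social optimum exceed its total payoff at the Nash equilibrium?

The private return per contributed unit is 0.90 < 1 for everyone, so the Nash equilibrium is zero contribution and the group total is Σ E_j = 13 + 30 + 59 + 19 = 121.
Each contributed unit returns 3.600 to the group, so the social optimum is full contribution by everyone: group total = 3.600 × 121 = 435.60.
Efficiency loss = (3.600 − 1) × 121 = 314.60.

314.60 hours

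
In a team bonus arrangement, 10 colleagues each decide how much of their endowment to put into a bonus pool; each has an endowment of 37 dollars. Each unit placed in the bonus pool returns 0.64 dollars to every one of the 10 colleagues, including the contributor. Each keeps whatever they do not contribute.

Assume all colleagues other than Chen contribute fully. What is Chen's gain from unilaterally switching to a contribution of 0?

Switching from a contribution of 37 to 0 lets Chen keep an extra 37 dollars, but lowers the bonus pool by 37, which costs Chen their own share of that drop: 0.64 × 37 = 23.68.
Net gain = 37 − 23.68 = 13.32. The private return per contributed unit (0.64) is below 1, so free-riding is indeed the best response regardless of what the others do.

13.32 dollars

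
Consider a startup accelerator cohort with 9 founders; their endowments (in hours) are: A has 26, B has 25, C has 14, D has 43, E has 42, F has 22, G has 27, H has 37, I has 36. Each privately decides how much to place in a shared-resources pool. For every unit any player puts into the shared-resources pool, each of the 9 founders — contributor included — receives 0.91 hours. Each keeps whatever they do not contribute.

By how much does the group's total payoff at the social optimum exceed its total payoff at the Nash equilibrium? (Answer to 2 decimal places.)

1955.68 hours

The private return per contributed unit is 0.91 < 1 for everyone, so the Nash equilibrium is zero contribution and the group total is Σ E_j = 26 + 25 + 14 + 43 + 42 + 22 + 27 + 37 + 36 = 272.
Each contributed unit returns 8.190 to the group, so the social optimum is full contribution by everyone: group total = 8.190 × 272 = 2227.68.
Efficiency loss = (8.190 − 1) × 272 = 1955.68.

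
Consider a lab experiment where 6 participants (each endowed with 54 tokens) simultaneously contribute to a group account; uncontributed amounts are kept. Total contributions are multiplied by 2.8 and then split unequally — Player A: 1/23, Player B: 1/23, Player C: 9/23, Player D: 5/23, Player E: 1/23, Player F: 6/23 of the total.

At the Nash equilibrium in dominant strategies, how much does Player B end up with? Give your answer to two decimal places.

A player with share s gets back 2.8·s per unit contributed, so full contribution is dominant for anyone with s > 1/2.8 = 0.3571 and zero contribution is dominant for anyone below.
Only Player C (9/23) clears that bar, contributing 54; the remaining 5 contribute 0. Total contributed: 54.
Player B keeps 54 and receives 2.8 × 54 × 1/23 = 6.57 from the group account, for a payoff of 60.57.

60.57 tokens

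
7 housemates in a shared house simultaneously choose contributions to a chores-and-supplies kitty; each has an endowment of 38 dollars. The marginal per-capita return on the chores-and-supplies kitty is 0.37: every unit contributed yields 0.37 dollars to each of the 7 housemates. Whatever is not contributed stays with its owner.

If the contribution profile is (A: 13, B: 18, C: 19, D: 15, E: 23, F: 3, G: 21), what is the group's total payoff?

444.08 dollars

Total contributed: 13 + 18 + 19 + 15 + 23 + 3 + 21 = 112; total kept: 7 × 38 − 112 = 154.
The chores-and-supplies kitty pays out 0.37 × 7 × 112 = 290.08 in aggregate.
Group total = 154 + 290.08 = 444.08.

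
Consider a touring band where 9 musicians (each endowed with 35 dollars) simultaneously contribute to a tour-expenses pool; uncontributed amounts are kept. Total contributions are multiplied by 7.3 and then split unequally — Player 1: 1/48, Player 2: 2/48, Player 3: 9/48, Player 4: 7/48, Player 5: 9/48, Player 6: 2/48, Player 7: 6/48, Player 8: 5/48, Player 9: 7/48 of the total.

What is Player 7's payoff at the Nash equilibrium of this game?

162.75 dollars

A player with share s gets back 7.3·s per unit contributed, so full contribution is dominant for anyone with s > 1/7.3 = 0.1370 and zero contribution is dominant for anyone below.
The shares above 0.1370 belong to Player 3, Player 4, Player 5 and Player 9, contributing 35 each; the remaining 5 contribute 0. Total contributed: 140.
Player 7 keeps 35 and receives 7.3 × 140 × 6/48 = 127.75 from the tour-expenses pool, for a payoff of 162.75.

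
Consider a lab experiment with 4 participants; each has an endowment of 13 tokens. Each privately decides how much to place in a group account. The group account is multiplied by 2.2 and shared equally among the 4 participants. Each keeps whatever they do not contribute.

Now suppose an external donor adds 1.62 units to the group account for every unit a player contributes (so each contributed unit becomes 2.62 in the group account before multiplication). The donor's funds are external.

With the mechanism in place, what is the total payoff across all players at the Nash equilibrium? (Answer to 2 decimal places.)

299.73 tokens

Under the mechanism each unit contributed yields 2.2 × 2.62 / 4 = 1.4410 back to its contributor per unit of net cost, which exceeds 1, making full contribution the dominant choice for everyone.
So the Nash equilibrium is full contribution by all 4; the group earns 2.2 × 2.62 × 52 = 299.73.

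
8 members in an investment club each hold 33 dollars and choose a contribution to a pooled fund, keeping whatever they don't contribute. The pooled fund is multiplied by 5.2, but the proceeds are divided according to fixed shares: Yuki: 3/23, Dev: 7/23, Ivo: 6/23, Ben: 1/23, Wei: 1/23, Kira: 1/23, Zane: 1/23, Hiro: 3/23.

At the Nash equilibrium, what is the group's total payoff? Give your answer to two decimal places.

541.20 dollars

Player j's private return per contributed unit is 5.2 × (j's share). Contributing is weakly dominant for j when that share is at least 1/5.2 = 0.1923, and contributing 0 is dominant otherwise.
Dev and Ivo clear that bar, contributing 33 each; the remaining 6 contribute 0. Total contributed: 66.
The pooled fund pays out 5.2 × 66 = 343.20 in total (split across the unequal shares, but the aggregate is all that matters for the group sum).
The 6 free-riders keep 33 each, adding 198. Group total = 198 + 343.20 = 541.20.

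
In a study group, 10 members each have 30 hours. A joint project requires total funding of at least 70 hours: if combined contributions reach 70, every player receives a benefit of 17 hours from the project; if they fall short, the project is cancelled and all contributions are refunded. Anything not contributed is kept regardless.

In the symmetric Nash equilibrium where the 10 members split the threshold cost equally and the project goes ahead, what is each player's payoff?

Equal share of the threshold: 70/10 = 7.
At this profile no one gains by cutting their contribution: any cut drops the total below 70, the project is cancelled, contributions are refunded, and the deviator ends with 30, which is less than 30 − 7 + 17 = 40. Contributing more than 7 just wastes the excess. So contributing exactly 7 is a best response.
Each player's payoff: 30 − 7 + 17 = 40.

40 hours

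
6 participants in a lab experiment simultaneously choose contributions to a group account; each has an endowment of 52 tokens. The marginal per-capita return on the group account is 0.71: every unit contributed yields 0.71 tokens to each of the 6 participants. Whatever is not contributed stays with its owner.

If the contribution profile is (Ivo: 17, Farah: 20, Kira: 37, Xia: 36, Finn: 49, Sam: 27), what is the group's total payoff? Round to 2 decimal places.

Total contributed: 17 + 20 + 37 + 36 + 49 + 27 = 186; total kept: 6 × 52 − 186 = 126.
The group account pays out 0.71 × 6 × 186 = 792.36 in aggregate.
Group total = 126 + 792.36 = 918.36.

918.36 tokens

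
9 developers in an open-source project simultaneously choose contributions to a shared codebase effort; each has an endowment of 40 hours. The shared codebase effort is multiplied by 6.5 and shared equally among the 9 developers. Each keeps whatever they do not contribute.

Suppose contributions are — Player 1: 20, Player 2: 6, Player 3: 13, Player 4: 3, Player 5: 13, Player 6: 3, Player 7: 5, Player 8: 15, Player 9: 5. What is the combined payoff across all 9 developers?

Total contributed: 20 + 6 + 13 + 3 + 13 + 3 + 5 + 15 + 5 = 83; total kept: 9 × 40 − 83 = 277.
The shared codebase effort pays out 6.5 × 83 = 539.50 in aggregate.
Group total = 277 + 539.50 = 816.50.

816.50 hours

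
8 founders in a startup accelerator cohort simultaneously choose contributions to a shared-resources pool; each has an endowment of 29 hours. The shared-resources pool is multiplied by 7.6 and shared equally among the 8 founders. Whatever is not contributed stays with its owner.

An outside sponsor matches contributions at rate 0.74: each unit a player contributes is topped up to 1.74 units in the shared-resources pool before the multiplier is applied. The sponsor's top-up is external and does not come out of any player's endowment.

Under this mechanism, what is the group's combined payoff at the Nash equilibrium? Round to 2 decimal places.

3067.97 hours

Under the mechanism each unit contributed yields 7.6 × 1.74 / 8 = 1.6530 back to its contributor per unit of net cost, which exceeds 1, making full contribution the dominant choice for everyone.
At the Nash equilibrium everyone contributes 29. Group total payoff = 7.6 × 1.74 × 232 = 3067.97.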